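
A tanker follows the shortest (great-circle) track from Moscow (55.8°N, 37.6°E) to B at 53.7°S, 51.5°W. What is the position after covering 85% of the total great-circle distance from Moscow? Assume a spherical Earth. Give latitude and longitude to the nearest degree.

≈ 39°S, 33°W

Write both endpoints as unit vectors p₁, p₂ with components (cos φ cos λ, cos φ sin λ, sin φ).
The central angle between the endpoints is δ = arccos(p₁·p₂) ≈ 2.293 rad (131.4°).
Interpolate at f = 0.85 with slerp weights a = sin((1−f)δ)/sin δ ≈ 0.450, b = sin(fδ)/sin δ ≈ 1.239.
p = a·p₁ + b·p₂ ≈ (0.657, -0.420, -0.626); φ = arcsin(p_z) ≈ -38.79°, λ = atan2(p_y, p_x) ≈ -32.58°.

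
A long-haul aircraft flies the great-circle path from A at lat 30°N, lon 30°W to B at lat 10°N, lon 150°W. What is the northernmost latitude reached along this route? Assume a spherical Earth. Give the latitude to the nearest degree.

≈ 38°N

The great circle lies in the plane with unit normal n̂ = (p₁ × p₂)/|p₁ × p₂|.
Here n̂_z ≈ -0.785; the vertex latitude is φ_max = arccos|n̂_z| ≈ 38.3°.
Check via Clairaut: cos φ_max = |cos φ₁| · sin C = cos(30.0°)·sin(65.1°) ≈ 0.785, again giving ≈ 38.3°.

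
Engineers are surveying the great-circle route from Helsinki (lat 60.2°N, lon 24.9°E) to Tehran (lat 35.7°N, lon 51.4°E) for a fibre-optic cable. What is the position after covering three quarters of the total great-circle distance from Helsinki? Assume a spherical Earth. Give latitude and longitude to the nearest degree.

≈ lat 42°N, lon 47°E

Write both endpoints as unit vectors p₁, p₂ with components (cos φ cos λ, cos φ sin λ, sin φ).
The central angle between the endpoints is δ = arccos(p₁·p₂) ≈ 0.521 rad (29.8°).
Interpolate at f = 3/4 with slerp weights a = sin((1−f)δ)/sin δ ≈ 0.261, b = sin(fδ)/sin δ ≈ 0.765.
p = a·p₁ + b·p₂ ≈ (0.505, 0.540, 0.673); φ = arcsin(p_z) ≈ 42.29°, λ = atan2(p_y, p_x) ≈ 46.91°.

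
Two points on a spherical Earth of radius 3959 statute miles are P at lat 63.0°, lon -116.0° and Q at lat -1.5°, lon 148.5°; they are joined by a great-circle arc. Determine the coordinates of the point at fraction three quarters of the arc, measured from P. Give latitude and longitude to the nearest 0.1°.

The haversine formula gives a central angle δ ≈ 1.638 rad (93.8°) between the endpoints.
Interpolate at f = 3/4 with slerp weights a = sin((1−f)δ)/sin δ ≈ 0.399, b = sin(fδ)/sin δ ≈ 0.944.
p = a·p₁ + b·p₂ ≈ (-0.884, 0.330, 0.331); φ = arcsin(p_z) ≈ 19.32°, λ = atan2(p_y, p_x) ≈ 159.51°.

≈ lat 19.3°, lon 159.5°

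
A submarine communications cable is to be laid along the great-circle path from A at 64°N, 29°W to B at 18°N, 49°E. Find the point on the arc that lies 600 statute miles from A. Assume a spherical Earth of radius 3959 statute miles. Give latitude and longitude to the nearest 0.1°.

≈ 62.3°N, 10.1°W

Write both endpoints as unit vectors p₁, p₂ with components (cos φ cos λ, cos φ sin λ, sin φ).
The central angle between the endpoints is δ = arccos(p₁·p₂) ≈ 1.198 rad (68.6°). The total great-circle distance is δ·R ≈ 1.198 × 3959 ≈ 4742 mi, so the target fraction is f = 600/4742 ≈ 0.127.
Interpolate at f ≈ 0.127 with slerp weights a = sin((1−f)δ)/sin δ ≈ 0.929, b = sin(fδ)/sin δ ≈ 0.162.
p = a·p₁ + b·p₂ ≈ (0.458, -0.081, 0.885); φ = arcsin(p_z) ≈ 62.31°, λ = atan2(p_y, p_x) ≈ -10.06°.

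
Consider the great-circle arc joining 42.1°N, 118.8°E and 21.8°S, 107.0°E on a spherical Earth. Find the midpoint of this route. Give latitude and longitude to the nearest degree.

Write both endpoints as unit vectors p₁, p₂ with components (cos φ cos λ, cos φ sin λ, sin φ).
The central angle between the endpoints is δ = arccos(p₁·p₂) ≈ 1.131 rad (64.8°).
Interpolate at f = 1/2 with slerp weights a = sin((1−f)δ)/sin δ ≈ 0.592, b = sin(fδ)/sin δ ≈ 0.592.
p = a·p₁ + b·p₂ ≈ (-0.372, 0.911, 0.177); φ = arcsin(p_z) ≈ 10.20°, λ = atan2(p_y, p_x) ≈ 112.24°.

≈ 10°N, 112°E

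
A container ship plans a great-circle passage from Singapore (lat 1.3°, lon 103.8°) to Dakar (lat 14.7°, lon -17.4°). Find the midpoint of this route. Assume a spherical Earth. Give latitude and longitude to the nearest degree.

≈ lat 16°, lon 45°

From cos δ = sin φ₁ sin φ₂ + cos φ₁ cos φ₂ cos Δλ, the central angle is δ ≈ 2.089 rad (119.7°).
Interpolate at f = 1/2 with slerp weights a = sin((1−f)δ)/sin δ ≈ 0.995, b = sin(fδ)/sin δ ≈ 0.995.
p = a·p₁ + b·p₂ ≈ (0.681, 0.678, 0.275); φ = arcsin(p_z) ≈ 15.97°, λ = atan2(p_y, p_x) ≈ 44.88°.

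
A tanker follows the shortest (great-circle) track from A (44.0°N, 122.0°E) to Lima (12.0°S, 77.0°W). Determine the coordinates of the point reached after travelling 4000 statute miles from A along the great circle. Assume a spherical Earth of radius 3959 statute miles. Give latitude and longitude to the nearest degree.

≈ (62°N, 134°W)

Convert each endpoint to a unit vector on the sphere (x = cos φ cos λ, y = cos φ sin λ, z = sin φ).
The central angle between the endpoints is δ = arccos(p₁·p₂) ≈ 2.514 rad (144.1°). The total great-circle distance is δ·R ≈ 2.514 × 3959 ≈ 9955 mi, so the target fraction is f = 4000/9955 ≈ 0.402.
Interpolate at f ≈ 0.402 with slerp weights a = sin((1−f)δ)/sin δ ≈ 1.700, b = sin(fδ)/sin δ ≈ 1.443.
p = a·p₁ + b·p₂ ≈ (-0.331, -0.338, 0.881); φ = arcsin(p_z) ≈ 61.77°, λ = atan2(p_y, p_x) ≈ -134.32°.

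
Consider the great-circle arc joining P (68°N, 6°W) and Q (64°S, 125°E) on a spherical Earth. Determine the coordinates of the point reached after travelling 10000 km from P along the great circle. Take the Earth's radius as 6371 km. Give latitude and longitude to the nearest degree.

Convert each endpoint to a unit vector on the sphere (x = cos φ cos λ, y = cos φ sin λ, z = sin φ).
The central angle between the endpoints is δ = arccos(p₁·p₂) ≈ 2.797 rad (160.2°). The total great-circle distance is δ·R ≈ 2.797 × 6371 ≈ 17817 km, so the target fraction is f = 10000/17817 ≈ 0.561.
Interpolate at f ≈ 0.561 with slerp weights a = sin((1−f)δ)/sin δ ≈ 2.784, b = sin(fδ)/sin δ ≈ 2.957.
p = a·p₁ + b·p₂ ≈ (0.294, 0.953, -0.076); φ = arcsin(p_z) ≈ -4.39°, λ = atan2(p_y, p_x) ≈ 72.87°.

≈ (4°S, 73°E)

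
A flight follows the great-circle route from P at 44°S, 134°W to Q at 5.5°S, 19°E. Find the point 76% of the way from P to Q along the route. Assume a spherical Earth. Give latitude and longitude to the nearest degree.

≈ 33°S, 5°E

Write both endpoints as unit vectors p₁, p₂ with components (cos φ cos λ, cos φ sin λ, sin φ).
The central angle between the endpoints is δ = arccos(p₁·p₂) ≈ 2.179 rad (124.8°).
Interpolate at f = 0.76 with slerp weights a = sin((1−f)δ)/sin δ ≈ 0.609, b = sin(fδ)/sin δ ≈ 1.214.
p = a·p₁ + b·p₂ ≈ (0.839, 0.079, -0.539); φ = arcsin(p_z) ≈ -32.62°, λ = atan2(p_y, p_x) ≈ 5.35°.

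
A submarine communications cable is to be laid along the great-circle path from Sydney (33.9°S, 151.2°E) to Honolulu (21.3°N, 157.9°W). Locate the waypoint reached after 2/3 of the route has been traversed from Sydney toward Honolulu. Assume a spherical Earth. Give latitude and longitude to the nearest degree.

≈ 3°N, 174°W

The haversine formula gives a central angle δ ≈ 1.282 rad (73.4°) between the endpoints.
Interpolate at f = 2/3 with slerp weights a = sin((1−f)δ)/sin δ ≈ 0.432, b = sin(fδ)/sin δ ≈ 0.787.
p = a·p₁ + b·p₂ ≈ (-0.994, -0.103, 0.045); φ = arcsin(p_z) ≈ 2.56°, λ = atan2(p_y, p_x) ≈ -174.08°.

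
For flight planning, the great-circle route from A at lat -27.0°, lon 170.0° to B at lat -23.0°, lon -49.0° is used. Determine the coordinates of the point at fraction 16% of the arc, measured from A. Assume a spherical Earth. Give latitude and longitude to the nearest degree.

≈ lat -40°, lon -174°

Write both endpoints as unit vectors p₁, p₂ with components (cos φ cos λ, cos φ sin λ, sin φ).
The central angle between the endpoints is δ = arccos(p₁·p₂) ≈ 2.049 rad (117.4°).
Interpolate at f = 0.16 with slerp weights a = sin((1−f)δ)/sin δ ≈ 1.114, b = sin(fδ)/sin δ ≈ 0.363.
p = a·p₁ + b·p₂ ≈ (-0.758, -0.080, -0.647); φ = arcsin(p_z) ≈ -40.33°, λ = atan2(p_y, p_x) ≈ -174.00°.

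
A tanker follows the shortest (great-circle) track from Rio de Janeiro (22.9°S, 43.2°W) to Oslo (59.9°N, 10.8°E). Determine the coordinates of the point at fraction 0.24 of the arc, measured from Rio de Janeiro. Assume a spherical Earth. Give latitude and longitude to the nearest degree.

Write both endpoints as unit vectors p₁, p₂ with components (cos φ cos λ, cos φ sin λ, sin φ).
The central angle between the endpoints is δ = arccos(p₁·p₂) ≈ 1.636 rad (93.7°).
Interpolate at f = 0.24 with slerp weights a = sin((1−f)δ)/sin δ ≈ 0.949, b = sin(fδ)/sin δ ≈ 0.383.
p = a·p₁ + b·p₂ ≈ (0.826, -0.562, -0.038); φ = arcsin(p_z) ≈ -2.15°, λ = atan2(p_y, p_x) ≈ -34.24°.

≈ 2°S, 34°W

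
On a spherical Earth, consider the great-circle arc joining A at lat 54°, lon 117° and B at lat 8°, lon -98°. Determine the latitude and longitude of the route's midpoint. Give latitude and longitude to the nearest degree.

Write both endpoints as unit vectors p₁, p₂ with components (cos φ cos λ, cos φ sin λ, sin φ).
The central angle between the endpoints is δ = arccos(p₁·p₂) ≈ 1.944 rad (111.4°).
Interpolate at f = 1/2 with slerp weights a = sin((1−f)δ)/sin δ ≈ 0.887, b = sin(fδ)/sin δ ≈ 0.887.
p = a·p₁ + b·p₂ ≈ (-0.359, -0.405, 0.841); φ = arcsin(p_z) ≈ 57.23°, λ = atan2(p_y, p_x) ≈ -131.53°.

≈ lat 57°, lon -132°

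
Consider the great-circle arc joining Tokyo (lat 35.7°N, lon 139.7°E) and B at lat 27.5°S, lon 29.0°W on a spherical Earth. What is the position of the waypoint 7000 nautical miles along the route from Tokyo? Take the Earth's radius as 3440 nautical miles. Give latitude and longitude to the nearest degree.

≈ lat 10°N, lon 6°E

The haversine formula gives a central angle δ ≈ 2.921 rad (167.4°) between the endpoints. The total great-circle distance is δ·R ≈ 2.921 × 3440 ≈ 10049 nmi, so the target fraction is f = 7000/10049 ≈ 0.697.
Interpolate at f ≈ 0.697 with slerp weights a = sin((1−f)δ)/sin δ ≈ 3.544, b = sin(fδ)/sin δ ≈ 4.091.
p = a·p₁ + b·p₂ ≈ (0.978, 0.102, 0.179); φ = arcsin(p_z) ≈ 10.33°, λ = atan2(p_y, p_x) ≈ 5.98°.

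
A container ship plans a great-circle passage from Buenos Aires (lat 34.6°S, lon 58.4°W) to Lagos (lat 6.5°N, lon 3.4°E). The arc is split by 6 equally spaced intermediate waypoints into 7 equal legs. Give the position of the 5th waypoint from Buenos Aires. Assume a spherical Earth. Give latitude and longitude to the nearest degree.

≈ lat 7°S, lon 12°W

Convert each endpoint to a unit vector on the sphere (x = cos φ cos λ, y = cos φ sin λ, z = sin φ).
The central angle between the endpoints is δ = arccos(p₁·p₂) ≈ 1.243 rad (71.2°).
Interpolate at f = 5/7 with slerp weights a = sin((1−f)δ)/sin δ ≈ 0.367, b = sin(fδ)/sin δ ≈ 0.819.
p = a·p₁ + b·p₂ ≈ (0.971, -0.209, -0.116); φ = arcsin(p_z) ≈ -6.65°, λ = atan2(p_y, p_x) ≈ -12.16°.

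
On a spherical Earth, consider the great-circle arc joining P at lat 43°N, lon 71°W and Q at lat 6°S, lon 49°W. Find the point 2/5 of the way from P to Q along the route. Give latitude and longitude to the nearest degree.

≈ lat 24°N, lon 60°W

From cos δ = sin φ₁ sin φ₂ + cos φ₁ cos φ₂ cos Δλ, the central angle is δ ≈ 0.923 rad (52.9°).
Interpolate at f = 2/5 with slerp weights a = sin((1−f)δ)/sin δ ≈ 0.660, b = sin(fδ)/sin δ ≈ 0.453.
p = a·p₁ + b·p₂ ≈ (0.452, -0.796, 0.403); φ = arcsin(p_z) ≈ 23.74°, λ = atan2(p_y, p_x) ≈ -60.39°.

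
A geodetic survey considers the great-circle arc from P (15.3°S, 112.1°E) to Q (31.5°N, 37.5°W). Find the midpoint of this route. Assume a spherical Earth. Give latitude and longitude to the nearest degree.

≈ (28°N, 50°E)

Write both endpoints as unit vectors p₁, p₂ with components (cos φ cos λ, cos φ sin λ, sin φ).
The central angle between the endpoints is δ = arccos(p₁·p₂) ≈ 2.582 rad (147.9°).
Interpolate at f = 1/2 with slerp weights a = sin((1−f)δ)/sin δ ≈ 1.809, b = sin(fδ)/sin δ ≈ 1.809.
p = a·p₁ + b·p₂ ≈ (0.567, 0.678, 0.468); φ = arcsin(p_z) ≈ 27.90°, λ = atan2(p_y, p_x) ≈ 50.07°.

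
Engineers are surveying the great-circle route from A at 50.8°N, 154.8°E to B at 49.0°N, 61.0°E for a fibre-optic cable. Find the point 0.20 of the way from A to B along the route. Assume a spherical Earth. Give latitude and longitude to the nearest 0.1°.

≈ 56.7°N, 138.6°E

Convert each endpoint to a unit vector on the sphere (x = cos φ cos λ, y = cos φ sin λ, z = sin φ).
The central angle between the endpoints is δ = arccos(p₁·p₂) ≈ 0.980 rad (56.1°).
Interpolate at f = 0.20 with slerp weights a = sin((1−f)δ)/sin δ ≈ 0.850, b = sin(fδ)/sin δ ≈ 0.234.
p = a·p₁ + b·p₂ ≈ (-0.412, 0.363, 0.836); φ = arcsin(p_z) ≈ 56.70°, λ = atan2(p_y, p_x) ≈ 138.57°.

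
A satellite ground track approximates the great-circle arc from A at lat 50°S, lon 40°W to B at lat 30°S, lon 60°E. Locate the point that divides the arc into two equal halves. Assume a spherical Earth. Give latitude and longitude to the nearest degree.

Convert each endpoint to a unit vector on the sphere (x = cos φ cos λ, y = cos φ sin λ, z = sin φ).
The central angle between the endpoints is δ = arccos(p₁·p₂) ≈ 1.280 rad (73.4°).
Interpolate at f = 1/2 with slerp weights a = sin((1−f)δ)/sin δ ≈ 0.623, b = sin(fδ)/sin δ ≈ 0.623.
p = a·p₁ + b·p₂ ≈ (0.577, 0.210, -0.789); φ = arcsin(p_z) ≈ -52.12°, λ = atan2(p_y, p_x) ≈ 20.00°.

≈ lat 52°S, lon 20°E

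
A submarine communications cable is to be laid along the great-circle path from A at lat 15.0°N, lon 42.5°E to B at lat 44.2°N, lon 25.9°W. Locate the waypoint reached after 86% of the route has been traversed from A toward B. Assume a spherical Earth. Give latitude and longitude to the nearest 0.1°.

The haversine formula gives a central angle δ ≈ 1.120 rad (64.2°) between the endpoints.
Interpolate at f = 0.86 with slerp weights a = sin((1−f)δ)/sin δ ≈ 0.174, b = sin(fδ)/sin δ ≈ 0.912.
p = a·p₁ + b·p₂ ≈ (0.712, -0.172, 0.681); φ = arcsin(p_z) ≈ 42.91°, λ = atan2(p_y, p_x) ≈ -13.62°.

≈ lat 42.9°N, lon 13.6°W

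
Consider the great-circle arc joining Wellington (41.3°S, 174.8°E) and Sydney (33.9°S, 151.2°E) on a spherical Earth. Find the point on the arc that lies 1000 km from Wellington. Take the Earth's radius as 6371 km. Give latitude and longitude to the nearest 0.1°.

The haversine formula gives a central angle δ ≈ 0.350 rad (20.0°) between the endpoints. The total great-circle distance is δ·R ≈ 0.350 × 6371 ≈ 2227 km, so the target fraction is f = 1000/2227 ≈ 0.449.
Interpolate at f ≈ 0.449 with slerp weights a = sin((1−f)δ)/sin δ ≈ 0.559, b = sin(fδ)/sin δ ≈ 0.456.
p = a·p₁ + b·p₂ ≈ (-0.750, 0.221, -0.623); φ = arcsin(p_z) ≈ -38.57°, λ = atan2(p_y, p_x) ≈ 163.62°.

≈ (38.6°S, 163.6°E)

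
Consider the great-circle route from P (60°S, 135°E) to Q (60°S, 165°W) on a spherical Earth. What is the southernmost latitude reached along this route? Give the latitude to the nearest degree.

≈ 63°S

The great circle lies in the plane with unit normal n̂ = (p₁ × p₂)/|p₁ × p₂|.
Here n̂_z ≈ +0.447; the vertex latitude is φ_max = arccos|n̂_z| ≈ 63.4°.
Check via Clairaut: cos φ_max = |cos φ₁| · sin C = cos(60.0°)·sin(116.6°) ≈ 0.447, again giving ≈ 63.4°.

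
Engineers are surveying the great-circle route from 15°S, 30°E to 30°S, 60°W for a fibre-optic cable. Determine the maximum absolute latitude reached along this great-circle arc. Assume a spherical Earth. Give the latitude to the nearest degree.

≈ 32°S

The great circle lies in the plane with unit normal n̂ = (p₁ × p₂)/|p₁ × p₂|.
Here n̂_z ≈ -0.844; the vertex latitude is φ_max = arccos|n̂_z| ≈ 32.5°.
Check via Clairaut: cos φ_max = |cos φ₁| · sin C = cos(15.0°)·sin(119.1°) ≈ 0.844, again giving ≈ 32.5°.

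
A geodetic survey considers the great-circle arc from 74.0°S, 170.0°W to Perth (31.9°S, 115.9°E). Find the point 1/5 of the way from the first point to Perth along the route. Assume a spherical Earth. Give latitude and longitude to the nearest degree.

The haversine formula gives a central angle δ ≈ 0.962 rad (55.1°) between the endpoints.
Interpolate at f = 1/5 with slerp weights a = sin((1−f)δ)/sin δ ≈ 0.848, b = sin(fδ)/sin δ ≈ 0.233.
p = a·p₁ + b·p₂ ≈ (-0.317, 0.137, -0.939); φ = arcsin(p_z) ≈ -69.81°, λ = atan2(p_y, p_x) ≈ 156.55°.

≈ 70°S, 157°E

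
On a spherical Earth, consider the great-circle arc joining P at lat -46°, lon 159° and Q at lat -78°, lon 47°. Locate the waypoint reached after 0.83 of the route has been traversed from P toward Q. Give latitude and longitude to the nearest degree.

Write both endpoints as unit vectors p₁, p₂ with components (cos φ cos λ, cos φ sin λ, sin φ).
The central angle between the endpoints is δ = arccos(p₁·p₂) ≈ 0.864 rad (49.5°).
Interpolate at f = 0.83 with slerp weights a = sin((1−f)δ)/sin δ ≈ 0.192, b = sin(fδ)/sin δ ≈ 0.864.
p = a·p₁ + b·p₂ ≈ (-0.002, 0.179, -0.984); φ = arcsin(p_z) ≈ -79.67°, λ = atan2(p_y, p_x) ≈ 90.72°.

≈ lat -80°, lon 91°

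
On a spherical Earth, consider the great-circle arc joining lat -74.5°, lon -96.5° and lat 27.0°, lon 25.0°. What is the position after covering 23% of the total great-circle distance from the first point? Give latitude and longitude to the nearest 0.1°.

≈ lat -63.8°, lon -13.3°

Convert each endpoint to a unit vector on the sphere (x = cos φ cos λ, y = cos φ sin λ, z = sin φ).
The central angle between the endpoints is δ = arccos(p₁·p₂) ≈ 2.167 rad (124.2°).
Interpolate at f = 0.23 with slerp weights a = sin((1−f)δ)/sin δ ≈ 1.203, b = sin(fδ)/sin δ ≈ 0.578.
p = a·p₁ + b·p₂ ≈ (0.430, -0.102, -0.897); φ = arcsin(p_z) ≈ -63.75°, λ = atan2(p_y, p_x) ≈ -13.31°.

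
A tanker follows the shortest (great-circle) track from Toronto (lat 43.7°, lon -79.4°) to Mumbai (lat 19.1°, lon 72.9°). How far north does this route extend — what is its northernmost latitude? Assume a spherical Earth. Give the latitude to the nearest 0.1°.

≈ 69.9°

The great circle lies in the plane with unit normal n̂ = (p₁ × p₂)/|p₁ × p₂|.
Here n̂_z ≈ +0.343; the vertex latitude is φ_max = arccos|n̂_z| ≈ 69.9°.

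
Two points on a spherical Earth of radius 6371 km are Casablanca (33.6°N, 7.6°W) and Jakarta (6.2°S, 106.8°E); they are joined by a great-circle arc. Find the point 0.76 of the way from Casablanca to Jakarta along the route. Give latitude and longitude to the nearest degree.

Convert each endpoint to a unit vector on the sphere (x = cos φ cos λ, y = cos φ sin λ, z = sin φ).
The central angle between the endpoints is δ = arccos(p₁·p₂) ≈ 1.984 rad (113.7°).
Interpolate at f = 0.76 with slerp weights a = sin((1−f)δ)/sin δ ≈ 0.501, b = sin(fδ)/sin δ ≈ 1.090.
p = a·p₁ + b·p₂ ≈ (0.100, 0.982, 0.159); φ = arcsin(p_z) ≈ 9.17°, λ = atan2(p_y, p_x) ≈ 84.18°.

≈ 9°N, 84°E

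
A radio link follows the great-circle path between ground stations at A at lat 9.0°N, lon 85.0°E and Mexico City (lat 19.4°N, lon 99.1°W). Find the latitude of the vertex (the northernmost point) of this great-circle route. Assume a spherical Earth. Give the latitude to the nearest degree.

The great circle lies in the plane with unit normal n̂ = (p₁ × p₂)/|p₁ × p₂|.
Here n̂_z ≈ +0.139; the vertex latitude is φ_max = arccos|n̂_z| ≈ 82.0°.

≈ 82°N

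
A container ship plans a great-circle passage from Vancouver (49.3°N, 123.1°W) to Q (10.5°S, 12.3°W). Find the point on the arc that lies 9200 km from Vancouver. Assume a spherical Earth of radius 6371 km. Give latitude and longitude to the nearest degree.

≈ (11°N, 31°W)

The haversine formula gives a central angle δ ≈ 1.945 rad (111.5°) between the endpoints. The total great-circle distance is δ·R ≈ 1.945 × 6371 ≈ 12394 km, so the target fraction is f = 9200/12394 ≈ 0.742.
Interpolate at f ≈ 0.742 with slerp weights a = sin((1−f)δ)/sin δ ≈ 0.516, b = sin(fδ)/sin δ ≈ 1.066.
p = a·p₁ + b·p₂ ≈ (0.840, -0.505, 0.197); φ = arcsin(p_z) ≈ 11.37°, λ = atan2(p_y, p_x) ≈ -31.03°.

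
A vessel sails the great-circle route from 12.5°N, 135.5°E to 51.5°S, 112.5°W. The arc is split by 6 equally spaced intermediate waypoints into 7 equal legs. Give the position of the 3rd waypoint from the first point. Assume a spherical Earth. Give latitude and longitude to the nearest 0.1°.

≈ 25.2°S, 166.9°E

Convert each endpoint to a unit vector on the sphere (x = cos φ cos λ, y = cos φ sin λ, z = sin φ).
The central angle between the endpoints is δ = arccos(p₁·p₂) ≈ 1.979 rad (113.4°).
Interpolate at f = 3/7 with slerp weights a = sin((1−f)δ)/sin δ ≈ 0.986, b = sin(fδ)/sin δ ≈ 0.817.
p = a·p₁ + b·p₂ ≈ (-0.881, 0.205, -0.426); φ = arcsin(p_z) ≈ -25.23°, λ = atan2(p_y, p_x) ≈ 166.93°.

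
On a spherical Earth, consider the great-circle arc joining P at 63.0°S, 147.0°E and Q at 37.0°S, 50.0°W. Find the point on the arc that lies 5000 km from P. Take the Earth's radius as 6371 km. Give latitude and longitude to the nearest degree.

From cos δ = sin φ₁ sin φ₂ + cos φ₁ cos φ₂ cos Δλ, the central angle is δ ≈ 1.380 rad (79.1°). The total great-circle distance is δ·R ≈ 1.380 × 6371 ≈ 8793 km, so the target fraction is f = 5000/8793 ≈ 0.569.
Interpolate at f ≈ 0.569 with slerp weights a = sin((1−f)δ)/sin δ ≈ 0.571, b = sin(fδ)/sin δ ≈ 0.720.
p = a·p₁ + b·p₂ ≈ (0.152, -0.299, -0.942); φ = arcsin(p_z) ≈ -70.40°, λ = atan2(p_y, p_x) ≈ -63.06°.

≈ 70°S, 63°W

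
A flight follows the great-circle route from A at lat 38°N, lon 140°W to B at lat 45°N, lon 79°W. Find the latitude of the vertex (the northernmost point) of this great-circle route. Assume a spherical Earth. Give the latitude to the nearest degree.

≈ 47°N

The great circle lies in the plane with unit normal n̂ = (p₁ × p₂)/|p₁ × p₂|.
Here n̂_z ≈ +0.688; the vertex latitude is φ_max = arccos|n̂_z| ≈ 46.6°.
Check via Clairaut: cos φ_max = |cos φ₁| · sin C = cos(38.0°)·sin(60.8°) ≈ 0.688, again giving ≈ 46.6°.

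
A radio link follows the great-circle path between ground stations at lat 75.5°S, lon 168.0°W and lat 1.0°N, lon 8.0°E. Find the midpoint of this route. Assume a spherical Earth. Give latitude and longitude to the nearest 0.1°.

Write both endpoints as unit vectors p₁, p₂ with components (cos φ cos λ, cos φ sin λ, sin φ).
The central angle between the endpoints is δ = arccos(p₁·p₂) ≈ 1.841 rad (105.5°).
Interpolate at f = 1/2 with slerp weights a = sin((1−f)δ)/sin δ ≈ 0.826, b = sin(fδ)/sin δ ≈ 0.826.
p = a·p₁ + b·p₂ ≈ (0.615, 0.072, -0.785); φ = arcsin(p_z) ≈ -51.72°, λ = atan2(p_y, p_x) ≈ 6.67°.

≈ lat 51.7°S, lon 6.7°E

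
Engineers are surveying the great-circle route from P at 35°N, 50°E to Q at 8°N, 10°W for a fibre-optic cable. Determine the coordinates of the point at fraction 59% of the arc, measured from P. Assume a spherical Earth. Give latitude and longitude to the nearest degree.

≈ 22°N, 12°E

Convert each endpoint to a unit vector on the sphere (x = cos φ cos λ, y = cos φ sin λ, z = sin φ).
The central angle between the endpoints is δ = arccos(p₁·p₂) ≈ 1.064 rad (61.0°).
Interpolate at f = 0.59 with slerp weights a = sin((1−f)δ)/sin δ ≈ 0.483, b = sin(fδ)/sin δ ≈ 0.672.
p = a·p₁ + b·p₂ ≈ (0.910, 0.188, 0.371); φ = arcsin(p_z) ≈ 21.76°, λ = atan2(p_y, p_x) ≈ 11.66°.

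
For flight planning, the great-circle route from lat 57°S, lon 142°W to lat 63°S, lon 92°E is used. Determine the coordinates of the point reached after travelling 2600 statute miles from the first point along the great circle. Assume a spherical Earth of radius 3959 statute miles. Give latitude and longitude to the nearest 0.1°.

Write both endpoints as unit vectors p₁, p₂ with components (cos φ cos λ, cos φ sin λ, sin φ).
The central angle between the endpoints is δ = arccos(p₁·p₂) ≈ 0.925 rad (53.0°). The total great-circle distance is δ·R ≈ 0.925 × 3959 ≈ 3662 mi, so the target fraction is f = 2600/3662 ≈ 0.710.
Interpolate at f ≈ 0.710 with slerp weights a = sin((1−f)δ)/sin δ ≈ 0.332, b = sin(fδ)/sin δ ≈ 0.765.
p = a·p₁ + b·p₂ ≈ (-0.155, 0.236, -0.959); φ = arcsin(p_z) ≈ -73.63°, λ = atan2(p_y, p_x) ≈ 123.25°.

≈ lat 73.6°S, lon 123.3°E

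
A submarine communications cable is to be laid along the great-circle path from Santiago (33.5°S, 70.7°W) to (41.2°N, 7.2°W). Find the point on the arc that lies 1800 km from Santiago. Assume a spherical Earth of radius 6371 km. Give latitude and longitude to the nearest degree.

≈ (21°S, 59°W)

Write both endpoints as unit vectors p₁, p₂ with components (cos φ cos λ, cos φ sin λ, sin φ).
The central angle between the endpoints is δ = arccos(p₁·p₂) ≈ 1.654 rad (94.8°). The total great-circle distance is δ·R ≈ 1.654 × 6371 ≈ 10541 km, so the target fraction is f = 1800/10541 ≈ 0.171.
Interpolate at f ≈ 0.171 with slerp weights a = sin((1−f)δ)/sin δ ≈ 0.984, b = sin(fδ)/sin δ ≈ 0.280.
p = a·p₁ + b·p₂ ≈ (0.480, -0.801, -0.359); φ = arcsin(p_z) ≈ -21.02°, λ = atan2(p_y, p_x) ≈ -59.06°.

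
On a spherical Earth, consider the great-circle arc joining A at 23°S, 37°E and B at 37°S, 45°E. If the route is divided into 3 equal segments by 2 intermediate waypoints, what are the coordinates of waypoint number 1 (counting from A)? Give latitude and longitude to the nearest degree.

Convert each endpoint to a unit vector on the sphere (x = cos φ cos λ, y = cos φ sin λ, z = sin φ).
The central angle between the endpoints is δ = arccos(p₁·p₂) ≈ 0.272 rad (15.6°).
Interpolate at f = 1/3 with slerp weights a = sin((1−f)δ)/sin δ ≈ 0.671, b = sin(fδ)/sin δ ≈ 0.337.
p = a·p₁ + b·p₂ ≈ (0.684, 0.562, -0.465); φ = arcsin(p_z) ≈ -27.72°, λ = atan2(p_y, p_x) ≈ 39.43°.

≈ 28°S, 39°E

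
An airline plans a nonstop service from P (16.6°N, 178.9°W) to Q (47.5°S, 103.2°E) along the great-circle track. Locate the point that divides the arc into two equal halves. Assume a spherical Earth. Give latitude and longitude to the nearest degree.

≈ (19°S, 150°E)

Convert each endpoint to a unit vector on the sphere (x = cos φ cos λ, y = cos φ sin λ, z = sin φ).
The central angle between the endpoints is δ = arccos(p₁·p₂) ≈ 1.646 rad (94.3°).
Interpolate at f = 1/2 with slerp weights a = sin((1−f)δ)/sin δ ≈ 0.735, b = sin(fδ)/sin δ ≈ 0.735.
p = a·p₁ + b·p₂ ≈ (-0.818, 0.470, -0.332); φ = arcsin(p_z) ≈ -19.39°, λ = atan2(p_y, p_x) ≈ 150.11°.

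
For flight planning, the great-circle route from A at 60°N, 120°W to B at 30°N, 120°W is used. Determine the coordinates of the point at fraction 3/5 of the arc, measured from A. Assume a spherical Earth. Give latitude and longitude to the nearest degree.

≈ 42°N, 120°W

Convert each endpoint to a unit vector on the sphere (x = cos φ cos λ, y = cos φ sin λ, z = sin φ).
The central angle between the endpoints is δ = arccos(p₁·p₂) ≈ 0.524 rad (30.0°).
Interpolate at f = 3/5 with slerp weights a = sin((1−f)δ)/sin δ ≈ 0.416, b = sin(fδ)/sin δ ≈ 0.618.
p = a·p₁ + b·p₂ ≈ (-0.372, -0.644, 0.669); φ = arcsin(p_z) ≈ 42.00°, λ = atan2(p_y, p_x) ≈ -120.00°.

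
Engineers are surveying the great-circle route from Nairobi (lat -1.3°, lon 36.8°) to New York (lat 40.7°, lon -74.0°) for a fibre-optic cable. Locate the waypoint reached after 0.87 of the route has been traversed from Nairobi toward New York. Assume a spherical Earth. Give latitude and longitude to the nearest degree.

Convert each endpoint to a unit vector on the sphere (x = cos φ cos λ, y = cos φ sin λ, z = sin φ).
The central angle between the endpoints is δ = arccos(p₁·p₂) ≈ 1.859 rad (106.5°).
Interpolate at f = 0.87 with slerp weights a = sin((1−f)δ)/sin δ ≈ 0.250, b = sin(fδ)/sin δ ≈ 1.042.
p = a·p₁ + b·p₂ ≈ (0.417, -0.610, 0.674); φ = arcsin(p_z) ≈ 42.35°, λ = atan2(p_y, p_x) ≈ -55.60°.

≈ lat 42°, lon -56°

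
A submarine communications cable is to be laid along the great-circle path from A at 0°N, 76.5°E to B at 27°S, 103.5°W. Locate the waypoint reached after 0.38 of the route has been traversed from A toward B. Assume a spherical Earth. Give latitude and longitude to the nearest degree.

≈ 58°S, 76°E

From cos δ = sin φ₁ sin φ₂ + cos φ₁ cos φ₂ cos Δλ, the central angle is δ ≈ 2.670 rad (153.0°).
Interpolate at f = 0.38 with slerp weights a = sin((1−f)δ)/sin δ ≈ 2.195, b = sin(fδ)/sin δ ≈ 1.871.
p = a·p₁ + b·p₂ ≈ (0.123, 0.513, -0.849); φ = arcsin(p_z) ≈ -58.14°, λ = atan2(p_y, p_x) ≈ 76.50°.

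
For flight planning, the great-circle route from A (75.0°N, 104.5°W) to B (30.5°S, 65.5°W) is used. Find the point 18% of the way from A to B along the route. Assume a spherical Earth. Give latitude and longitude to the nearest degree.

≈ (57°N, 84°W)

From cos δ = sin φ₁ sin φ₂ + cos φ₁ cos φ₂ cos Δλ, the central angle is δ ≈ 1.893 rad (108.5°).
Interpolate at f = 0.18 with slerp weights a = sin((1−f)δ)/sin δ ≈ 1.054, b = sin(fδ)/sin δ ≈ 0.352.
p = a·p₁ + b·p₂ ≈ (0.058, -0.540, 0.839); φ = arcsin(p_z) ≈ 57.08°, λ = atan2(p_y, p_x) ≈ -83.92°.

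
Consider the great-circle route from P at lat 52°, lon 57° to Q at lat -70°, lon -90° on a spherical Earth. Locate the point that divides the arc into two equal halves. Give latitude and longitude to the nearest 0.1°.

Write both endpoints as unit vectors p₁, p₂ with components (cos φ cos λ, cos φ sin λ, sin φ).
The central angle between the endpoints is δ = arccos(p₁·p₂) ≈ 2.732 rad (156.5°).
Interpolate at f = 1/2 with slerp weights a = sin((1−f)δ)/sin δ ≈ 2.456, b = sin(fδ)/sin δ ≈ 2.456.
p = a·p₁ + b·p₂ ≈ (0.823, 0.428, -0.372); φ = arcsin(p_z) ≈ -21.87°, λ = atan2(p_y, p_x) ≈ 27.47°.

≈ lat -21.9°, lon 27.5°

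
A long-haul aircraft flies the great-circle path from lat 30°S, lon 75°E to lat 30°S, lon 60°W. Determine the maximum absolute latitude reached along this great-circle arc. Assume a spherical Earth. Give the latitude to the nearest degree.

≈ 56°S

The great circle lies in the plane with unit normal n̂ = (p₁ × p₂)/|p₁ × p₂|.
Here n̂_z ≈ -0.552; the vertex latitude is φ_max = arccos|n̂_z| ≈ 56.5°.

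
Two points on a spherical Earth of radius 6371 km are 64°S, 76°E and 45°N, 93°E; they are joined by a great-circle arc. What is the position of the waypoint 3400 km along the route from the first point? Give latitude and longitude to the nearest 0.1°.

From cos δ = sin φ₁ sin φ₂ + cos φ₁ cos φ₂ cos Δλ, the central angle is δ ≈ 1.917 rad (109.8°). The total great-circle distance is δ·R ≈ 1.917 × 6371 ≈ 12212 km, so the target fraction is f = 3400/12212 ≈ 0.278.
Interpolate at f ≈ 0.278 with slerp weights a = sin((1−f)δ)/sin δ ≈ 1.044, b = sin(fδ)/sin δ ≈ 0.541.
p = a·p₁ + b·p₂ ≈ (0.091, 0.826, -0.556); φ = arcsin(p_z) ≈ -33.80°, λ = atan2(p_y, p_x) ≈ 83.73°.

≈ 33.8°S, 83.7°E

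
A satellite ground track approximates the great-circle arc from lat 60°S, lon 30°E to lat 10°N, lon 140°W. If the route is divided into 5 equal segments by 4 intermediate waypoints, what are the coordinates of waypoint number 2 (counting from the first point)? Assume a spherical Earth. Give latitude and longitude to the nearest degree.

≈ lat 67°S, lon 124°W

The haversine formula gives a central angle δ ≈ 2.259 rad (129.4°) between the endpoints.
Interpolate at f = 2/5 with slerp weights a = sin((1−f)δ)/sin δ ≈ 1.265, b = sin(fδ)/sin δ ≈ 1.017.
p = a·p₁ + b·p₂ ≈ (-0.220, -0.328, -0.919); φ = arcsin(p_z) ≈ -66.76°, λ = atan2(p_y, p_x) ≈ -123.84°.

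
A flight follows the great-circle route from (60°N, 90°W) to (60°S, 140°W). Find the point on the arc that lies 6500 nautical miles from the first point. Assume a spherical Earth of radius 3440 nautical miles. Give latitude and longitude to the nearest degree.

Convert each endpoint to a unit vector on the sphere (x = cos φ cos λ, y = cos φ sin λ, z = sin φ).
The central angle between the endpoints is δ = arccos(p₁·p₂) ≈ 2.201 rad (126.1°). The total great-circle distance is δ·R ≈ 2.201 × 3440 ≈ 7571 nmi, so the target fraction is f = 6500/7571 ≈ 0.858.
Interpolate at f ≈ 0.858 with slerp weights a = sin((1−f)δ)/sin δ ≈ 0.379, b = sin(fδ)/sin δ ≈ 1.175.
p = a·p₁ + b·p₂ ≈ (-0.450, -0.567, -0.689); φ = arcsin(p_z) ≈ -43.59°, λ = atan2(p_y, p_x) ≈ -128.43°.

≈ (44°S, 128°W)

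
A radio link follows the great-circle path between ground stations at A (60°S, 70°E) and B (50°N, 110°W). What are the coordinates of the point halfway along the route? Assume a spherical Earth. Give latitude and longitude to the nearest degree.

≈ (35°S, 110°W)

From cos δ = sin φ₁ sin φ₂ + cos φ₁ cos φ₂ cos Δλ, the central angle is δ ≈ 2.967 rad (170.0°).
Interpolate at f = 1/2 with slerp weights a = sin((1−f)δ)/sin δ ≈ 5.737, b = sin(fδ)/sin δ ≈ 5.737.
p = a·p₁ + b·p₂ ≈ (-0.280, -0.770, -0.574); φ = arcsin(p_z) ≈ -35.00°, λ = atan2(p_y, p_x) ≈ -110.00°.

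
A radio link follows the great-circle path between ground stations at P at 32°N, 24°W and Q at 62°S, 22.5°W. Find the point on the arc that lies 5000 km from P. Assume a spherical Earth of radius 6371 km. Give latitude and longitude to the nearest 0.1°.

≈ 13.0°S, 23.5°W

The haversine formula gives a central angle δ ≈ 1.641 rad (94.0°) between the endpoints. The total great-circle distance is δ·R ≈ 1.641 × 6371 ≈ 10453 km, so the target fraction is f = 5000/10453 ≈ 0.478.
Interpolate at f ≈ 0.478 with slerp weights a = sin((1−f)δ)/sin δ ≈ 0.757, b = sin(fδ)/sin δ ≈ 0.708.
p = a·p₁ + b·p₂ ≈ (0.894, -0.388, -0.224); φ = arcsin(p_z) ≈ -12.96°, λ = atan2(p_y, p_x) ≈ -23.49°.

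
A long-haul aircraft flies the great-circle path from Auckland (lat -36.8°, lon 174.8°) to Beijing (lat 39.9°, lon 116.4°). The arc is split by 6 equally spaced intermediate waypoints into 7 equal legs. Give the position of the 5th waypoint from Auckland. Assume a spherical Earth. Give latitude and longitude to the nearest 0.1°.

Convert each endpoint to a unit vector on the sphere (x = cos φ cos λ, y = cos φ sin λ, z = sin φ).
The central angle between the endpoints is δ = arccos(p₁·p₂) ≈ 1.633 rad (93.6°).
Interpolate at f = 5/7 with slerp weights a = sin((1−f)δ)/sin δ ≈ 0.451, b = sin(fδ)/sin δ ≈ 0.921.
p = a·p₁ + b·p₂ ≈ (-0.674, 0.666, 0.321); φ = arcsin(p_z) ≈ 18.72°, λ = atan2(p_y, p_x) ≈ 135.34°.

≈ lat 18.7°, lon 135.3°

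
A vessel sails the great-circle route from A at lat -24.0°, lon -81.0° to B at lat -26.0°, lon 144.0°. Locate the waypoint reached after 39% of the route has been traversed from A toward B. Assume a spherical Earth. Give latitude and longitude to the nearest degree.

Convert each endpoint to a unit vector on the sphere (x = cos φ cos λ, y = cos φ sin λ, z = sin φ).
The central angle between the endpoints is δ = arccos(p₁·p₂) ≈ 1.985 rad (113.7°).
Interpolate at f = 0.39 with slerp weights a = sin((1−f)δ)/sin δ ≈ 1.022, b = sin(fδ)/sin δ ≈ 0.764.
p = a·p₁ + b·p₂ ≈ (-0.409, -0.519, -0.751); φ = arcsin(p_z) ≈ -48.63°, λ = atan2(p_y, p_x) ≈ -128.25°.

≈ lat -49°, lon -128°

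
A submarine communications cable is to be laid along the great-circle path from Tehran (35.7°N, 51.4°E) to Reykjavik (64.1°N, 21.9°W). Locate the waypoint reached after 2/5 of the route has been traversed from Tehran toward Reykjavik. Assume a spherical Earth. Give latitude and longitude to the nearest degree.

Write both endpoints as unit vectors p₁, p₂ with components (cos φ cos λ, cos φ sin λ, sin φ).
The central angle between the endpoints is δ = arccos(p₁·p₂) ≈ 0.893 rad (51.2°).
Interpolate at f = 2/5 with slerp weights a = sin((1−f)δ)/sin δ ≈ 0.655, b = sin(fδ)/sin δ ≈ 0.449.
p = a·p₁ + b·p₂ ≈ (0.514, 0.343, 0.786); φ = arcsin(p_z) ≈ 51.84°, λ = atan2(p_y, p_x) ≈ 33.70°.

≈ 52°N, 34°E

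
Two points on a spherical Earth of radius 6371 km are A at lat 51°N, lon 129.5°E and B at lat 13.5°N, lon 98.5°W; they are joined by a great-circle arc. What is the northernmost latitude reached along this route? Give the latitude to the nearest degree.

The great circle lies in the plane with unit normal n̂ = (p₁ × p₂)/|p₁ × p₂|.
Here n̂_z ≈ +0.467; the vertex latitude is φ_max = arccos|n̂_z| ≈ 62.2°.
Check via Clairaut: cos φ_max = |cos φ₁| · sin C = cos(51.0°)·sin(47.9°) ≈ 0.467, again giving ≈ 62.2°.

≈ 62°N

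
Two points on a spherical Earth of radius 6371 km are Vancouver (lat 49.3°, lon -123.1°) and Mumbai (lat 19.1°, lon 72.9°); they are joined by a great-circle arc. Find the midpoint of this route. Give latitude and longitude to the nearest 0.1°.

Write both endpoints as unit vectors p₁, p₂ with components (cos φ cos λ, cos φ sin λ, sin φ).
The central angle between the endpoints is δ = arccos(p₁·p₂) ≈ 1.922 rad (110.1°).
Interpolate at f = 1/2 with slerp weights a = sin((1−f)δ)/sin δ ≈ 0.873, b = sin(fδ)/sin δ ≈ 0.873.
p = a·p₁ + b·p₂ ≈ (-0.068, 0.312, 0.948); φ = arcsin(p_z) ≈ 71.39°, λ = atan2(p_y, p_x) ≈ 102.37°.

≈ lat 71.4°, lon 102.4°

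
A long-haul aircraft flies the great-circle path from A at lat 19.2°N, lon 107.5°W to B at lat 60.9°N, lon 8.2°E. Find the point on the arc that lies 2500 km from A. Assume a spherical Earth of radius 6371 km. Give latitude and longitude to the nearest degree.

Convert each endpoint to a unit vector on the sphere (x = cos φ cos λ, y = cos φ sin λ, z = sin φ).
The central angle between the endpoints is δ = arccos(p₁·p₂) ≈ 1.482 rad (84.9°). The total great-circle distance is δ·R ≈ 1.482 × 6371 ≈ 9445 km, so the target fraction is f = 2500/9445 ≈ 0.265.
Interpolate at f ≈ 0.265 with slerp weights a = sin((1−f)δ)/sin δ ≈ 0.890, b = sin(fδ)/sin δ ≈ 0.384.
p = a·p₁ + b·p₂ ≈ (-0.068, -0.775, 0.628); φ = arcsin(p_z) ≈ 38.92°, λ = atan2(p_y, p_x) ≈ -95.01°.

≈ lat 39°N, lon 95°W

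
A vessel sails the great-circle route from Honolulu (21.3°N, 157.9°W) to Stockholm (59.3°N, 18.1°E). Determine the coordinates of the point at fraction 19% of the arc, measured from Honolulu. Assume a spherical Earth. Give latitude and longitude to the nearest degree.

≈ (40°N, 157°W)

The haversine formula gives a central angle δ ≈ 1.734 rad (99.3°) between the endpoints.
Interpolate at f = 0.19 with slerp weights a = sin((1−f)δ)/sin δ ≈ 0.999, b = sin(fδ)/sin δ ≈ 0.328.
p = a·p₁ + b·p₂ ≈ (-0.704, -0.298, 0.645); φ = arcsin(p_z) ≈ 40.16°, λ = atan2(p_y, p_x) ≈ -157.02°.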